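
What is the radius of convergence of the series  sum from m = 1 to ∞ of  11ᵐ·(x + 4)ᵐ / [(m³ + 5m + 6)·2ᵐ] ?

R = 2/11

By the ratio test, |a_{m+1}/a_m| = [(m³ + 5m + 6)/((m+1)³ + 5(m+1) + 6)] · 11/2 → 11/2.
Convergence for |x + 4| · 11/2 < 1, i.e. |x + 4| < 2/11. So R = 2/11.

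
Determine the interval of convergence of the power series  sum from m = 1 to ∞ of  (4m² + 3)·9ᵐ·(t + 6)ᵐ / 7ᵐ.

Apply the ratio test: |a_{m+1}| / |a_m| = [(4(m+1)² + 3)/(4m² + 3)] · 9/7, which tends to 9/7 as m → ∞.
Convergence for |t + 6| · 9/7 < 1, i.e. |t + 6| < 7/9. So R = 7/9.
At t = -47/9: the terms have absolute value of order m², which does not tend to 0, so the series diverges by the divergence test.
Check t = -61/9: the terms have absolute value of order m², which does not tend to 0, so the series diverges by the divergence test.

(-61/9, -47/9)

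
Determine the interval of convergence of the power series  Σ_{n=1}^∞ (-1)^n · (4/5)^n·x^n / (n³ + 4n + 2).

[-5/4, 5/4]

Apply the ratio test: |a_{n+1}| / |a_n| = [(n³ + 4n + 2)/((n+1)³ + 4(n+1) + 2)] · 4/5, which tends to 4/5 as n → ∞.
Hence the series converges for |x| < 1/(4/5) = 5/4, so the radius of convergence is 5/4.
At x = 5/4: the series is dominated by a constant times Σ 1/n³, which converges (p = 3 > 1).
When x = -5/4, the series is dominated by a constant times Σ 1/n³, which converges (p = 3 > 1).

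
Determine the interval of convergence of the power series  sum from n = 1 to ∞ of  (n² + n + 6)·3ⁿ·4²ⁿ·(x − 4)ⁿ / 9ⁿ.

(61/16, 67/16)

The ratio of consecutive coefficients is [((n+1)² + (n+1) + 6)/(n² + n + 6)] · 3·16/9 → 16/3.
Hence the series converges for |x − 4| < 1/(16/3) = 3/16, so the radius of convergence is 3/16.
Check x = 67/16: the n-th term does not approach 0; divergence by the term test.
Endpoint x = 61/16: the terms have absolute value of order n², which does not tend to 0, so the series diverges by the divergence test.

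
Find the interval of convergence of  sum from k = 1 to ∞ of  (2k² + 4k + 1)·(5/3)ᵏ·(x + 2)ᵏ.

The ratio of consecutive coefficients is [(2(k+1)² + 4(k+1) + 1)/(2k² + 4k + 1)] · 5/3 → 5/3.
The series converges when 5/3 · |x + 2| < 1, giving R = 3/5.
Endpoint x = -7/5: the terms have absolute value of order k², which does not tend to 0, so the series diverges by the divergence test.
When x = -13/5, the terms have absolute value of order k², which does not tend to 0, so the series diverges by the divergence test.

(-13/5, -7/5)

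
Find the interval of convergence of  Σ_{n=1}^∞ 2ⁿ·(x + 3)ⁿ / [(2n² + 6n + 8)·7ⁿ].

[-13/2, 1/2]

The ratio of consecutive coefficients is [(2n² + 6n + 8)/(2(n+1)² + 6(n+1) + 8)] · 2/7 → 2/7.
Thus R = 1/(2/7) = 7/2.
Endpoint x = 1/2: absolute convergence follows by limit comparison with Σ 1/n².
Check x = -13/2: the terms are on the order of 1/n², so the series converges absolutely by comparison with the p-series (p = 2 > 1).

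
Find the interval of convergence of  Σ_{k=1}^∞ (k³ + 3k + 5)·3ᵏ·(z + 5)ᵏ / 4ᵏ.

The ratio of consecutive coefficients is [((k+1)³ + 3(k+1) + 5)/(k³ + 3k + 5)] · 3/4 → 3/4.
The series converges when 3/4 · |z + 5| < 1, giving R = 4/3.
At z = -11/3: the k-th term does not approach 0; divergence by the term test.
Check z = -19/3: the k-th term does not approach 0; divergence by the term test.

(-19/3, -11/3)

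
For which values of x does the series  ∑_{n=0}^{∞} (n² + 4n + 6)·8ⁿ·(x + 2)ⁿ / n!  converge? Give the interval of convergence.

(−∞, ∞)

The ratio of consecutive coefficients is ((n+1)² + 4(n+1) + 6)/(n² + 4n + 6) · 8 · 1/(n+1) → 0.
The ratio tends to 0 regardless of x, hence R = ∞.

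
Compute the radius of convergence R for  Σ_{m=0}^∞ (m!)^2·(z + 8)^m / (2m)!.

The ratio of consecutive coefficients is (m+1)²/[(2m+1)·(2m+2)] → 1/4.
Thus R = 1/(1/4) = 4.

R = 4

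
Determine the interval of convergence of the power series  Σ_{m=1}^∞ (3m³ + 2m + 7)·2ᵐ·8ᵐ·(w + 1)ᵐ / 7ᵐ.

(-23/16, -9/16)

Ratio test: |a_{m+1}/a_m| = [(3(m+1)³ + 2(m+1) + 7)/(3m³ + 2m + 7)] · 2·8/7 → 16/7 as m → ∞.
Hence the series converges for |w + 1| < 1/(16/7) = 7/16, so the radius of convergence is 7/16.
At w = -9/16: the terms have absolute value of order m³, which does not tend to 0, so the series diverges by the divergence test.
When w = -23/16, the terms have absolute value of order m³, which does not tend to 0, so the series diverges by the divergence test.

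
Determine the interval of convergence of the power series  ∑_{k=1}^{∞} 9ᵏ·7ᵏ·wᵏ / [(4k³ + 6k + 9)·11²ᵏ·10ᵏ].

The ratio of consecutive coefficients is [(4k³ + 6k + 9)/(4(k+1)³ + 6(k+1) + 9)] · 9·7/(121·10) → 63/1210.
Thus R = 1/(63/1210) = 1210/63.
Check w = 1210/63: the series is dominated by a constant times Σ 1/k³, which converges (p = 3 > 1).
Check w = -1210/63: the series is dominated by a constant times Σ 1/k³, which converges (p = 3 > 1).

[-1210/63, 1210/63]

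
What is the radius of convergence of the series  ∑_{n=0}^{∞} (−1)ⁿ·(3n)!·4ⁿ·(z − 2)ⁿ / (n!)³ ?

R = 1/108

The ratio of consecutive coefficients is (3n+1)·(3n+2)·(3n+3)/(n+1)³ · 4 → 108.
The series converges when 108 · |z − 2| < 1, giving R = 1/108.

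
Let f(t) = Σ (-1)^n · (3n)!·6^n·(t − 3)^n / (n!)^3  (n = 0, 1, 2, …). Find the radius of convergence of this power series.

R = 1/162

By the ratio test, |a_{n+1}/a_n| = (3n+1)·(3n+2)·(3n+3)/(n+1)³ · 6 → 162.
Thus R = 1/(162) = 1/162.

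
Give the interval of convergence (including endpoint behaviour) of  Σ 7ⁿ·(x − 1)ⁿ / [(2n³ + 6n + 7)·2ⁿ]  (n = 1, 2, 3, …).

[5/7, 9/7]

The ratio of consecutive coefficients is [(2n³ + 6n + 7)/(2(n+1)³ + 6(n+1) + 7)] · 7/2 → 7/2.
The series converges when 7/2 · |x − 1| < 1, giving R = 2/7.
When x = 9/7, absolute convergence follows by limit comparison with Σ 1/n³.
When x = 5/7, the series is dominated by a constant times Σ 1/n³, which converges (p = 3 > 1).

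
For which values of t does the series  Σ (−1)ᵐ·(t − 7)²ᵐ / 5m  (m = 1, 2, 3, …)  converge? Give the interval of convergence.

By the ratio test, |a_{m+1}/a_m| = 5m/5(m+1) → 1.
Since the exponent of (t − 7) increases by 2 each term, convergence requires |t − 7|² < 1, hence R = 1.
Endpoint t = 8: an alternating series whose terms decrease to 0 in absolute value, so it converges by the Leibniz criterion.
Check t = 6: convergence follows from the alternating series test (terms decrease monotonically to 0).

[6, 8]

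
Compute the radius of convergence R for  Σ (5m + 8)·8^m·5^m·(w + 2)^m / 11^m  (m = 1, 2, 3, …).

R = 11/40

The ratio of consecutive coefficients is [(5(m+1) + 8)/(5m + 8)] · 8·5/11 → 40/11.
Convergence for |w + 2| · 40/11 < 1, i.e. |w + 2| < 11/40. So R = 11/40.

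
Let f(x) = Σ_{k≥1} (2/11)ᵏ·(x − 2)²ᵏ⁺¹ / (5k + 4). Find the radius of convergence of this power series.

R = √22/2

Apply the ratio test: |a_{k+1}| / |a_k| = [(5k + 4)/(5(k+1) + 4)] · 2/11, which tends to 2/11 as k → ∞.
Writing y = (x − 2)², the series in y has radius 11/2, so |x − 2| < √(11/2) and R = √22/2.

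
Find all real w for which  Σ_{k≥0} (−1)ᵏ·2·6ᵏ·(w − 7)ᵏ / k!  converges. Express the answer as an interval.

(−∞, ∞)

Apply the ratio test: |a_{k+1}| / |a_k| = 2/2 · 6 · 1/(k+1), which tends to 0 as k → ∞.
The ratio tends to 0 regardless of w, hence R = ∞.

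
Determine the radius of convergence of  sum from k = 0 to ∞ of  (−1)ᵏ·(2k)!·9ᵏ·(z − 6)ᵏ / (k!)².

R = 1/36

By the ratio test, |a_{k+1}/a_k| = (2k+1)·(2k+2)/(k+1)² · 9 → 36.
Convergence for |z − 6| · 36 < 1, i.e. |z − 6| < 1/36. So R = 1/36.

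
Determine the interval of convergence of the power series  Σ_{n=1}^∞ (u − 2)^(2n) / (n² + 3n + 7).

[1, 3]

Apply the ratio test: |a_{n+1}| / |a_n| = (n² + 3n + 7)/((n+1)² + 3(n+1) + 7), which tends to 1 as n → ∞.
Successive powers of (u − 2) differ by 2, so the series converges when |u − 2|² · 1 < 1, i.e. |u − 2| < √(1) = 1. So R = 1.
At u = 3: absolute convergence follows by limit comparison with Σ 1/n².
Check u = 1: the series is dominated by a constant times Σ 1/n², which converges (p = 2 > 1).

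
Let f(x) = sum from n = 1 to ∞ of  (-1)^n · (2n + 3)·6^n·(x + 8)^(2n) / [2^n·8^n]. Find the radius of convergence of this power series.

R = 2√6/3

The ratio of consecutive coefficients is [(2(n+1) + 3)/(2n + 3)] · 6/(2·8) → 3/8.
Successive powers of (x + 8) differ by 2, so the series converges when |x + 8|² · 3/8 < 1, i.e. |x + 8| < √(8/3). So R = 2√6/3.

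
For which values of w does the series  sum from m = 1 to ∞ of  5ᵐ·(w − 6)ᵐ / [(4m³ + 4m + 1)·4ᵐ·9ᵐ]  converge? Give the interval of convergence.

By the ratio test, |a_{m+1}/a_m| = [(4m³ + 4m + 1)/(4(m+1)³ + 4(m+1) + 1)] · 5/(4·9) → 5/36.
The series converges when 5/36 · |w − 6| < 1, giving R = 36/5.
When w = 66/5, the series is dominated by a constant times Σ 1/m³, which converges (p = 3 > 1).
Endpoint w = -6/5: the terms are on the order of 1/m³, so the series converges absolutely by comparison with the p-series (p = 3 > 1).

[-6/5, 66/5]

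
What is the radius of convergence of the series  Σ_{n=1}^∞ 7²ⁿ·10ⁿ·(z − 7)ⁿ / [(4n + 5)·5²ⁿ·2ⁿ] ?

Ratio test: |a_{n+1}/a_n| = [(4n + 5)/(4(n+1) + 5)] · 49·10/(25·2) → 49/5 as n → ∞.
The series converges when 49/5 · |z − 7| < 1, giving R = 5/49.

R = 5/49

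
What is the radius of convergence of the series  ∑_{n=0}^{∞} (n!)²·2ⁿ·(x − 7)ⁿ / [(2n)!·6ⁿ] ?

R = 12

The ratio of consecutive coefficients is (n+1)²/[(2n+1)·(2n+2)] · 2/6 → 1/12.
Convergence for |x − 7| · 1/12 < 1, i.e. |x − 7| < 12. So R = 12.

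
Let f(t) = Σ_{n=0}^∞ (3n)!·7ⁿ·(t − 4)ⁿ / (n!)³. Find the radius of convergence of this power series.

R = 1/189

By the ratio test, |a_{n+1}/a_n| = (3n+1)·(3n+2)·(3n+3)/(n+1)³ · 7 → 189.
Thus R = 1/(189) = 1/189.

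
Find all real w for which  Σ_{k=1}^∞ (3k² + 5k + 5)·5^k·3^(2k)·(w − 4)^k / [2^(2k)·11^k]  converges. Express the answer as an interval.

By the ratio test, |a_{k+1}/a_k| = [(3(k+1)² + 5(k+1) + 5)/(3k² + 5k + 5)] · 5·9/(4·11) → 45/44.
Convergence for |w − 4| · 45/44 < 1, i.e. |w − 4| < 44/45. So R = 44/45.
At w = 224/45: the k-th term does not approach 0; divergence by the term test.
At w = 136/45: the terms do not tend to 0, so the series diverges.

(136/45, 224/45)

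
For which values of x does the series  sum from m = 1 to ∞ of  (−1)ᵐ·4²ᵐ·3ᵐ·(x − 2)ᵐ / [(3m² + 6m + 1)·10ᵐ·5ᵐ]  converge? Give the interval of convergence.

Ratio test: |a_{m+1}/a_m| = [(3m² + 6m + 1)/(3(m+1)² + 6(m+1) + 1)] · 16·3/(10·5) → 24/25 as m → ∞.
Thus R = 1/(24/25) = 25/24.
At x = 73/24: the series is dominated by a constant times Σ 1/m², which converges (p = 2 > 1).
At x = 23/24: the terms are on the order of 1/m², so the series converges absolutely by comparison with the p-series (p = 2 > 1).

[23/24, 73/24]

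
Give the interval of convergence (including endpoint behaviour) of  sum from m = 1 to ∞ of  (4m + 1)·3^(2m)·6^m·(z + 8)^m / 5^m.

(-437/54, -427/54)

The ratio of consecutive coefficients is [(4(m+1) + 1)/(4m + 1)] · 9·6/5 → 54/5.
Convergence for |z + 8| · 54/5 < 1, i.e. |z + 8| < 5/54. So R = 5/54.
When z = -427/54, the terms have absolute value of order m, which does not tend to 0, so the series diverges by the divergence test.
At z = -437/54: the terms have absolute value of order m, which does not tend to 0, so the series diverges by the divergence test.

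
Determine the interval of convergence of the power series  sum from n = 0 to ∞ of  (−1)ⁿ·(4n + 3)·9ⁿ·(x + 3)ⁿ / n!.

The ratio of consecutive coefficients is (4(n+1) + 3)/(4n + 3) · 9 · 1/(n+1) → 0.
Since the limit is 0 < 1 for every x, the series converges on all of ℝ and R = ∞.

(−∞, ∞)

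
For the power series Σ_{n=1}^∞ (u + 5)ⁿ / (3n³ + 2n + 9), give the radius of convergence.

R = 1

By the ratio test, |a_{n+1}/a_n| = (3n³ + 2n + 9)/(3(n+1)³ + 2(n+1) + 9) → 1.
So the series converges when |u + 5| < 1 and diverges when |u + 5| > 1; R = 1.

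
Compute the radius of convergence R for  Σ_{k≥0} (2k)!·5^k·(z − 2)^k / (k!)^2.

Apply the ratio test: |a_{k+1}| / |a_k| = (2k+1)·(2k+2)/(k+1)² · 5, which tends to 20 as k → ∞.
The series converges when 20 · |z − 2| < 1, giving R = 1/20.

R = 1/20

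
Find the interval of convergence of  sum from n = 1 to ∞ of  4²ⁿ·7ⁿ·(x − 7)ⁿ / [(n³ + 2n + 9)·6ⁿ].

Ratio test: |a_{n+1}/a_n| = [(n³ + 2n + 9)/((n+1)³ + 2(n+1) + 9)] · 16·7/6 → 56/3 as n → ∞.
Hence the series converges for |x − 7| < 1/(56/3) = 3/56, so the radius of convergence is 3/56.
When x = 395/56, the terms are on the order of 1/n³, so the series converges absolutely by comparison with the p-series (p = 3 > 1).
Endpoint x = 389/56: the series is dominated by a constant times Σ 1/n³, which converges (p = 3 > 1).

[389/56, 395/56]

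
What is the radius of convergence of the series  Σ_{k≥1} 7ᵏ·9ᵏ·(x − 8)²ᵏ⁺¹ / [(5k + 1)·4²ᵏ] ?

R = 4√7/21

By the ratio test, |a_{k+1}/a_k| = [(5k + 1)/(5(k+1) + 1)] · 7·9/16 → 63/16.
Writing y = (x − 8)², the series in y has radius 16/63, so |x − 8| < √(16/63) and R = 4√7/21.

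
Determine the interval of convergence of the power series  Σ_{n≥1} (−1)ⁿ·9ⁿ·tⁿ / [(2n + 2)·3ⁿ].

The ratio of consecutive coefficients is [(2n + 2)/(2(n+1) + 2)] · 9/3 → 3.
Hence the series converges for |t| < 1/(3) = 1/3, so the radius of convergence is 1/3.
Endpoint t = 1/3: convergence follows from the alternating series test (terms decrease monotonically to 0).
At t = -1/3: the terms behave like c/n; limit comparison with the harmonic series gives divergence.

(-1/3, 1/3]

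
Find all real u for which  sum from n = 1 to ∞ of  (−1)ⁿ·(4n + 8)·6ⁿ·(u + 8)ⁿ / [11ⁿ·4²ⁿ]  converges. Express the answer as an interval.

By the ratio test, |a_{n+1}/a_n| = [(4(n+1) + 8)/(4n + 8)] · 6/(11·16) → 3/88.
The series converges when 3/88 · |u + 8| < 1, giving R = 88/3.
Check u = 64/3: the terms have absolute value of order n, which does not tend to 0, so the series diverges by the divergence test.
Check u = -112/3: the n-th term does not approach 0; divergence by the term test.

(-112/3, 64/3)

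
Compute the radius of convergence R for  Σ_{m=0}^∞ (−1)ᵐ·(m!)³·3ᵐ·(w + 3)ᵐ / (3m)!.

By the ratio test, |a_{m+1}/a_m| = (m+1)³/[(3m+1)·(3m+2)·(3m+3)] · 3 → 1/9.
The series converges when 1/9 · |w + 3| < 1, giving R = 9.

R = 9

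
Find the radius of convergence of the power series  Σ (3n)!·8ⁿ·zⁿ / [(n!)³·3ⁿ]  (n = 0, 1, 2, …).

R = 1/72

By the ratio test, |a_{n+1}/a_n| = (3n+1)·(3n+2)·(3n+3)/(n+1)³ · 8/3 → 72.
The series converges when 72 · |z| < 1, giving R = 1/72.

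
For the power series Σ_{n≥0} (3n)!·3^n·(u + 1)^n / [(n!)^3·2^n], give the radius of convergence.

By the ratio test, |a_{n+1}/a_n| = (3n+1)·(3n+2)·(3n+3)/(n+1)³ · 3/2 → 81/2.
Convergence for |u + 1| · 81/2 < 1, i.e. |u + 1| < 2/81. So R = 2/81.

R = 2/81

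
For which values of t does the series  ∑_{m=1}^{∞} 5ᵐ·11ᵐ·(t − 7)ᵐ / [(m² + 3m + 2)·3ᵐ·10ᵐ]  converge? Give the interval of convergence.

The ratio of consecutive coefficients is [(m² + 3m + 2)/((m+1)² + 3(m+1) + 2)] · 5·11/(3·10) → 11/6.
Hence the series converges for |t − 7| < 1/(11/6) = 6/11, so the radius of convergence is 6/11.
When t = 83/11, absolute convergence follows by limit comparison with Σ 1/m².
At t = 71/11: the series is dominated by a constant times Σ 1/m², which converges (p = 2 > 1).

[71/11, 83/11]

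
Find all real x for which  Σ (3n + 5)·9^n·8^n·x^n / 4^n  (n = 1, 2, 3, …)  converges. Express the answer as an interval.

Apply the ratio test: |a_{n+1}| / |a_n| = [(3(n+1) + 5)/(3n + 5)] · 9·8/4, which tends to 18 as n → ∞.
Hence the series converges for |x| < 1/(18) = 1/18, so the radius of convergence is 1/18.
Endpoint x = 1/18: the n-th term does not approach 0; divergence by the term test.
Check x = -1/18: the terms have absolute value of order n, which does not tend to 0, so the series diverges by the divergence test.

(-1/18, 1/18)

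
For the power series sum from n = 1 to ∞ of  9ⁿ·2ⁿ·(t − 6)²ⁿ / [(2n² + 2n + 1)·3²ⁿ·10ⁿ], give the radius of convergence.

The ratio of consecutive coefficients is [(2n² + 2n + 1)/(2(n+1)² + 2(n+1) + 1)] · 9·2/(9·10) → 1/5.
Since the exponent of (t − 6) increases by 2 each term, convergence requires |t − 6|² < 5, hence R = √5.

R = √5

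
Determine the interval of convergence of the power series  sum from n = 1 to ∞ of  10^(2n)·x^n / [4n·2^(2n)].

Apply the ratio test: |a_{n+1}| / |a_n| = [4n/4(n+1)] · 100/4, which tends to 25 as n → ∞.
The series converges when 25 · |x| < 1, giving R = 1/25.
When x = 1/25, comparison with the harmonic series Σ 1/n shows the series diverges.
Endpoint x = -1/25: an alternating series whose terms decrease to 0 in absolute value, so it converges by the Leibniz criterion.

[-1/25, 1/25)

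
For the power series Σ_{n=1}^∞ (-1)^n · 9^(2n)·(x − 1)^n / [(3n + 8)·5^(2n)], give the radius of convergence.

R = 25/81

By the ratio test, |a_{n+1}/a_n| = [(3n + 8)/(3(n+1) + 8)] · 81/25 → 81/25.
Thus R = 1/(81/25) = 25/81.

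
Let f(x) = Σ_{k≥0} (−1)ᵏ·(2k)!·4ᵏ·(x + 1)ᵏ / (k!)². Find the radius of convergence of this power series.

R = 1/16

Apply the ratio test: |a_{k+1}| / |a_k| = (2k+1)·(2k+2)/(k+1)² · 4, which tends to 16 as k → ∞.
Convergence for |x + 1| · 16 < 1, i.e. |x + 1| < 1/16. So R = 1/16.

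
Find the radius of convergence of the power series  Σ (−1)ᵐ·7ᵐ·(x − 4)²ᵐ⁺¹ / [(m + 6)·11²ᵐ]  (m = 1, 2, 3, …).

Apply the ratio test: |a_{m+1}| / |a_m| = [(m + 6)/((m+1) + 6)] · 7/121, which tends to 7/121 as m → ∞.
Writing y = (x − 4)², the series in y has radius 121/7, so |x − 4| < √(121/7) and R = 11√7/7.

R = 11√7/7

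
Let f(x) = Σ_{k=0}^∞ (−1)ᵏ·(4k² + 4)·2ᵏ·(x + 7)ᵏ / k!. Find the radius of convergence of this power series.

The ratio of consecutive coefficients is (4(k+1)² + 4)/(4k² + 4) · 2 · 1/(k+1) → 0.
Since the limit is 0 < 1 for every x, the series converges on all of ℝ and R = ∞.

R = ∞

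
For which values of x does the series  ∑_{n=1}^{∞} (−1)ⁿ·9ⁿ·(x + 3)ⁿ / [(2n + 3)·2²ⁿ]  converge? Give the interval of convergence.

Ratio test: |a_{n+1}/a_n| = [(2n + 3)/(2(n+1) + 3)] · 9/4 → 9/4 as n → ∞.
Thus R = 1/(9/4) = 4/9.
At x = -23/9: an alternating series whose terms decrease to 0 in absolute value, so it converges by the Leibniz criterion.
Check x = -31/9: the terms behave like c/n; limit comparison with the harmonic series gives divergence.

(-31/9, -23/9]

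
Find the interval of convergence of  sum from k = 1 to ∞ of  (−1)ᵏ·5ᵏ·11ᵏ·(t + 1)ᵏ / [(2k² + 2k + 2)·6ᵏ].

Ratio test: |a_{k+1}/a_k| = [(2k² + 2k + 2)/(2(k+1)² + 2(k+1) + 2)] · 5·11/6 → 55/6 as k → ∞.
Thus R = 1/(55/6) = 6/55.
Endpoint t = -49/55: the terms are on the order of 1/k², so the series converges absolutely by comparison with the p-series (p = 2 > 1).
Endpoint t = -61/55: absolute convergence follows by limit comparison with Σ 1/k².

[-61/55, -49/55]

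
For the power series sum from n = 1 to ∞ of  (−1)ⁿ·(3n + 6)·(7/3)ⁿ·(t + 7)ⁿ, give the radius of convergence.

R = 3/7

Apply the ratio test: |a_{n+1}| / |a_n| = [(3(n+1) + 6)/(3n + 6)] · 7/3, which tends to 7/3 as n → ∞.
The series converges when 7/3 · |t + 7| < 1, giving R = 3/7.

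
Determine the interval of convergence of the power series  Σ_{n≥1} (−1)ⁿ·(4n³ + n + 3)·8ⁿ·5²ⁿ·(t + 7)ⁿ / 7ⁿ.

Ratio test: |a_{n+1}/a_n| = [(4(n+1)³ + (n+1) + 3)/(4n³ + n + 3)] · 8·25/7 → 200/7 as n → ∞.
Hence the series converges for |t + 7| < 1/(200/7) = 7/200, so the radius of convergence is 7/200.
At t = -1393/200: the terms do not tend to 0, so the series diverges.
When t = -1407/200, the n-th term does not approach 0; divergence by the term test.

(-1407/200, -1393/200)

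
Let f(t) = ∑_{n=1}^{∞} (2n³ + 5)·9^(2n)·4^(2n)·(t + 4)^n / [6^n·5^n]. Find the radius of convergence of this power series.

By the ratio test, |a_{n+1}/a_n| = [(2(n+1)³ + 5)/(2n³ + 5)] · 81·16/(6·5) → 216/5.
Hence the series converges for |t + 4| < 1/(216/5) = 5/216, so the radius of convergence is 5/216.

R = 5/216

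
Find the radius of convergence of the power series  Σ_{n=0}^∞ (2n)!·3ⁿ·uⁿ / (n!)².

By the ratio test, |a_{n+1}/a_n| = (2n+1)·(2n+2)/(n+1)² · 3 → 12.
Hence the series converges for |u| < 1/(12) = 1/12, so the radius of convergence is 1/12.

R = 1/12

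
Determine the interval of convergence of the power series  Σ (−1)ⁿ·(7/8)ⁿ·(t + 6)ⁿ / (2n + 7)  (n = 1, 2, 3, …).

By the ratio test, |a_{n+1}/a_n| = [(2n + 7)/(2(n+1) + 7)] · 7/8 → 7/8.
The series converges when 7/8 · |t + 6| < 1, giving R = 8/7.
Check t = -34/7: the terms alternate in sign and decrease monotonically to 0 in absolute value (size ~ c/n), so the alternating series test gives convergence.
When t = -50/7, comparison with the harmonic series Σ 1/n shows the series diverges.

(-50/7, -34/7]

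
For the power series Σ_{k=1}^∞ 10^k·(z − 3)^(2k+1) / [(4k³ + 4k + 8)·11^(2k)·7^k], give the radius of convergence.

R = 11√70/10

Apply the ratio test: |a_{k+1}| / |a_k| = [(4k³ + 4k + 8)/(4(k+1)³ + 4(k+1) + 8)] · 10/(121·7), which tends to 10/847 as k → ∞.
Successive powers of (z − 3) differ by 2, so the series converges when |z − 3|² · 10/847 < 1, i.e. |z − 3| < √(847/10). So R = 11√70/10.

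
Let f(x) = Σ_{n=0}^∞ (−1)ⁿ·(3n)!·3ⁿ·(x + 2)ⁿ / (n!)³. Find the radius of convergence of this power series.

R = 1/81

Ratio test: |a_{n+1}/a_n| = (3n+1)·(3n+2)·(3n+3)/(n+1)³ · 3 → 81 as n → ∞.
Hence the series converges for |x + 2| < 1/(81) = 1/81, so the radius of convergence is 1/81.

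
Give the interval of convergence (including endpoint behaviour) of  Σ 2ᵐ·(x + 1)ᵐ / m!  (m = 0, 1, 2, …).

Apply the ratio test: |a_{m+1}| / |a_m| = 2 · 1/(m+1), which tends to 0 as m → ∞.
The limit is 0, so the series converges for all x; R = ∞.

(−∞, ∞)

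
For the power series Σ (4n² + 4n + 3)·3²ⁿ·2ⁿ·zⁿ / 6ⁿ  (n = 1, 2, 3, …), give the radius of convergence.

Apply the ratio test: |a_{n+1}| / |a_n| = [(4(n+1)² + 4(n+1) + 3)/(4n² + 4n + 3)] · 9·2/6, which tends to 3 as n → ∞.
Convergence for |z| · 3 < 1, i.e. |z| < 1/3. So R = 1/3.

R = 1/3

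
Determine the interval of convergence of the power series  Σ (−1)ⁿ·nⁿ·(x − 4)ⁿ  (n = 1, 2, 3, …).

Applying the root test, |a_n|^(1/n) = n → ∞.
Since the n-th root of |a_n| is unbounded, the series converges only at x = 4; R = 0.

{4}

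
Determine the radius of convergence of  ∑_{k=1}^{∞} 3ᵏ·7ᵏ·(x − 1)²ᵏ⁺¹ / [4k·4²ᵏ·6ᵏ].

The ratio of consecutive coefficients is [4k/4(k+1)] · 3·7/(16·6) → 7/32.
Since the exponent of (x − 1) increases by 2 each term, convergence requires |x − 1|² < 32/7, hence R = 4√14/7.

R = 4√14/7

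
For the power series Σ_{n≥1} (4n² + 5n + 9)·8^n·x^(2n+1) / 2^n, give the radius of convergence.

By the ratio test, |a_{n+1}/a_n| = [(4(n+1)² + 5(n+1) + 9)/(4n² + 5n + 9)] · 8/2 → 4.
Since the exponent of x increases by 2 each term, convergence requires |x|² < 1/4, hence R = 1/2.

R = 1/2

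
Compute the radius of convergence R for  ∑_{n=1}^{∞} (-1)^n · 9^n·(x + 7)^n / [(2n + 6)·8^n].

The ratio of consecutive coefficients is [(2n + 6)/(2(n+1) + 6)] · 9/8 → 9/8.
Convergence for |x + 7| · 9/8 < 1, i.e. |x + 7| < 8/9. So R = 8/9.

R = 8/9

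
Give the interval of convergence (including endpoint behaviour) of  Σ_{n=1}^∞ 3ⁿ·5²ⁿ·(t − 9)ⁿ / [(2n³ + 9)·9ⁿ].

[222/25, 228/25]

Apply the ratio test: |a_{n+1}| / |a_n| = [(2n³ + 9)/(2(n+1)³ + 9)] · 3·25/9, which tends to 25/3 as n → ∞.
Thus R = 1/(25/3) = 3/25.
Endpoint t = 228/25: the series is dominated by a constant times Σ 1/n³, which converges (p = 3 > 1).
Endpoint t = 222/25: absolute convergence follows by limit comparison with Σ 1/n³.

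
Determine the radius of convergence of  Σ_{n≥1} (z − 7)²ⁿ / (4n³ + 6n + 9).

The ratio of consecutive coefficients is (4n³ + 6n + 9)/(4(n+1)³ + 6(n+1) + 9) → 1.
Writing y = (z − 7)², the series in y has radius 1, so |z − 7| < √(1) = 1 and R = 1.

R = 1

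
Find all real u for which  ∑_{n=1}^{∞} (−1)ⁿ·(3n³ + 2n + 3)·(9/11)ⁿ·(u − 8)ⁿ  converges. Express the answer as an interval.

(61/9, 83/9)

By the ratio test, |a_{n+1}/a_n| = [(3(n+1)³ + 2(n+1) + 3)/(3n³ + 2n + 3)] · 9/11 → 9/11.
The series converges when 9/11 · |u − 8| < 1, giving R = 11/9.
Endpoint u = 83/9: the terms do not tend to 0, so the series diverges.
At u = 61/9: the terms do not tend to 0, so the series diverges.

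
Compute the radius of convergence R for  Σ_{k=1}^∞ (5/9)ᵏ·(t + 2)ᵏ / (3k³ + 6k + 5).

The ratio of consecutive coefficients is [(3k³ + 6k + 5)/(3(k+1)³ + 6(k+1) + 5)] · 5/9 → 5/9.
The series converges when 5/9 · |t + 2| < 1, giving R = 9/5.

R = 9/5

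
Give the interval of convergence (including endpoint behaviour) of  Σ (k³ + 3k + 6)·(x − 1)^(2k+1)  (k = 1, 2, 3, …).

By the ratio test, |a_{k+1}/a_k| = ((k+1)³ + 3(k+1) + 6)/(k³ + 3k + 6) → 1.
Writing y = (x − 1)², the series in y has radius 1, so |x − 1| < √(1) = 1 and R = 1.
Endpoint x = 2: the terms do not tend to 0, so the series diverges.
Check x = 0: the k-th term does not approach 0; divergence by the term test.

(0, 2)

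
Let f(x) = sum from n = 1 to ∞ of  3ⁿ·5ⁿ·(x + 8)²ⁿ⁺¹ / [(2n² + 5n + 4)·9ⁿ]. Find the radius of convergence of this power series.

The ratio of consecutive coefficients is [(2n² + 5n + 4)/(2(n+1)² + 5(n+1) + 4)] · 3·5/9 → 5/3.
Since the exponent of (x + 8) increases by 2 each term, convergence requires |x + 8|² < 3/5, hence R = √15/5.

R = √15/5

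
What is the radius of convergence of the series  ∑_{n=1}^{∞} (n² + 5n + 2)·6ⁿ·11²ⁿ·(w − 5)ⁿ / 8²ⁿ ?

Apply the ratio test: |a_{n+1}| / |a_n| = [((n+1)² + 5(n+1) + 2)/(n² + 5n + 2)] · 6·121/64, which tends to 363/32 as n → ∞.
Convergence for |w − 5| · 363/32 < 1, i.e. |w − 5| < 32/363. So R = 32/363.

R = 32/363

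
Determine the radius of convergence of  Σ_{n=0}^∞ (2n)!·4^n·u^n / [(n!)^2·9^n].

Apply the ratio test: |a_{n+1}| / |a_n| = (2n+1)·(2n+2)/(n+1)² · 4/9, which tends to 16/9 as n → ∞.
The series converges when 16/9 · |u| < 1, giving R = 9/16.

R = 9/16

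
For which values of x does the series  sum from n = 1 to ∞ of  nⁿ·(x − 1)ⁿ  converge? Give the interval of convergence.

{1}

By the Cauchy root test, |a_n|^(1/n) = n → ∞.
Since the n-th root of |a_n| is unbounded, the series converges only at x = 1; R = 0.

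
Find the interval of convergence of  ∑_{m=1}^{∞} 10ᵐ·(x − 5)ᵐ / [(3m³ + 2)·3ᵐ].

Ratio test: |a_{m+1}/a_m| = [(3m³ + 2)/(3(m+1)³ + 2)] · 10/3 → 10/3 as m → ∞.
Convergence for |x − 5| · 10/3 < 1, i.e. |x − 5| < 3/10. So R = 3/10.
Endpoint x = 53/10: absolute convergence follows by limit comparison with Σ 1/m³.
When x = 47/10, the series is dominated by a constant times Σ 1/m³, which converges (p = 3 > 1).

[47/10, 53/10]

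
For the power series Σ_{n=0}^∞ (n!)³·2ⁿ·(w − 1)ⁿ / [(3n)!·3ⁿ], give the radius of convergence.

R = 81/2

The ratio of consecutive coefficients is (n+1)³/[(3n+1)·(3n+2)·(3n+3)] · 2/3 → 2/81.
The series converges when 2/81 · |w − 1| < 1, giving R = 81/2.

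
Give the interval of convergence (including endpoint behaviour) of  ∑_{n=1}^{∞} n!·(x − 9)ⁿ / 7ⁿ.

{9}

Ratio test: |a_{n+1}/a_n| = (n+1) · 1/7 → ∞ as n → ∞.
The ratio grows without bound, so the series diverges whenever (x − 9) ≠ 0; it converges only at x = 9. R = 0.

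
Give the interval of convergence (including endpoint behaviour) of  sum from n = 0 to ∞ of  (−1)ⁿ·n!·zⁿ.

{0}

Ratio test: |a_{n+1}/a_n| = (n+1) → ∞ as n → ∞.
The ratio grows without bound, so the series diverges whenever z ≠ 0; it converges only at z = 0. R = 0.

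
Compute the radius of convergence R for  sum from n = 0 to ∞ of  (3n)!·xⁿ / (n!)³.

By the ratio test, |a_{n+1}/a_n| = (3n+1)·(3n+2)·(3n+3)/(n+1)³ → 27.
Hence the series converges for |x| < 1/(27) = 1/27, so the radius of convergence is 1/27.

R = 1/27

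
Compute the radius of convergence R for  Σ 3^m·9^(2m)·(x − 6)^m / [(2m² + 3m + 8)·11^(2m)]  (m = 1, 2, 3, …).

Apply the ratio test: |a_{m+1}| / |a_m| = [(2m² + 3m + 8)/(2(m+1)² + 3(m+1) + 8)] · 3·81/121, which tends to 243/121 as m → ∞.
Convergence for |x − 6| · 243/121 < 1, i.e. |x − 6| < 121/243. So R = 121/243.

R = 121/243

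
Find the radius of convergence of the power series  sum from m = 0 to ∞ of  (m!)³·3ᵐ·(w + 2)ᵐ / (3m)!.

Ratio test: |a_{m+1}/a_m| = (m+1)³/[(3m+1)·(3m+2)·(3m+3)] · 3 → 1/9 as m → ∞.
The series converges when 1/9 · |w + 2| < 1, giving R = 9.

R = 9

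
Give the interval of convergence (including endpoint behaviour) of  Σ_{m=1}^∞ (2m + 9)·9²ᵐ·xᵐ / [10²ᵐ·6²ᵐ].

Apply the ratio test: |a_{m+1}| / |a_m| = [(2(m+1) + 9)/(2m + 9)] · 81/(100·36), which tends to 9/400 as m → ∞.
Hence the series converges for |x| < 1/(9/400) = 400/9, so the radius of convergence is 400/9.
At x = 400/9: the m-th term does not approach 0; divergence by the term test.
At x = -400/9: the terms do not tend to 0, so the series diverges.

(-400/9, 400/9)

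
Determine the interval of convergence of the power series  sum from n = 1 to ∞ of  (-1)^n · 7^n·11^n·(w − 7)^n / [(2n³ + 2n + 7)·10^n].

[529/77, 549/77]

By the ratio test, |a_{n+1}/a_n| = [(2n³ + 2n + 7)/(2(n+1)³ + 2(n+1) + 7)] · 7·11/10 → 77/10.
The series converges when 77/10 · |w − 7| < 1, giving R = 10/77.
Endpoint w = 549/77: absolute convergence follows by limit comparison with Σ 1/n³.
Endpoint w = 529/77: absolute convergence follows by limit comparison with Σ 1/n³.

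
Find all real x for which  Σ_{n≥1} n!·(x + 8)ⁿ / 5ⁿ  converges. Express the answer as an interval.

{-8}

The ratio of consecutive coefficients is (n+1) · 1/5 → ∞.
The ratio grows without bound, so the series diverges whenever (x + 8) ≠ 0; it converges only at x = -8. R = 0.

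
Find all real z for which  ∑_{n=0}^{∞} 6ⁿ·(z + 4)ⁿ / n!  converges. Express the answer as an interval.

Apply the ratio test: |a_{n+1}| / |a_n| = 6 · 1/(n+1), which tends to 0 as n → ∞.
The limit is 0, so the series converges for all z; R = ∞.

(−∞, ∞)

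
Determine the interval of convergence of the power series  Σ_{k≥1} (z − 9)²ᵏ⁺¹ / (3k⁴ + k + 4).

[8, 10]

Ratio test: |a_{k+1}/a_k| = (3k⁴ + k + 4)/(3(k+1)⁴ + (k+1) + 4) → 1 as k → ∞.
Successive powers of (z − 9) differ by 2, so the series converges when |z − 9|² · 1 < 1, i.e. |z − 9| < √(1) = 1. So R = 1.
At z = 10: absolute convergence follows by limit comparison with Σ 1/k⁴.
Check z = 8: the series is dominated by a constant times Σ 1/k⁴, which converges (p = 4 > 1).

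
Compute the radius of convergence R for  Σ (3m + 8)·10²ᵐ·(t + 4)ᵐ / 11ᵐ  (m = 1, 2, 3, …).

R = 11/100

By the ratio test, |a_{m+1}/a_m| = [(3(m+1) + 8)/(3m + 8)] · 100/11 → 100/11.
Hence the series converges for |t + 4| < 1/(100/11) = 11/100, so the radius of convergence is 11/100.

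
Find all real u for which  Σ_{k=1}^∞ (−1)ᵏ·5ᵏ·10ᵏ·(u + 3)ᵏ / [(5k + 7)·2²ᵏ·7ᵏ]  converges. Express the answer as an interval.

(-89/25, -61/25]

Apply the ratio test: |a_{k+1}| / |a_k| = [(5k + 7)/(5(k+1) + 7)] · 5·10/(4·7), which tends to 25/14 as k → ∞.
Hence the series converges for |u + 3| < 1/(25/14) = 14/25, so the radius of convergence is 14/25.
Check u = -61/25: an alternating series whose terms decrease to 0 in absolute value, so it converges by the Leibniz criterion.
Endpoint u = -89/25: the terms are asymptotic to a nonzero constant times 1/k, so the series diverges by limit comparison with Σ 1/k.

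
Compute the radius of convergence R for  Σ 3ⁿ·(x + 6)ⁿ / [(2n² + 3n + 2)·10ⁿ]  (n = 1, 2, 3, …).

R = 10/3

Ratio test: |a_{n+1}/a_n| = [(2n² + 3n + 2)/(2(n+1)² + 3(n+1) + 2)] · 3/10 → 3/10 as n → ∞.
The series converges when 3/10 · |x + 6| < 1, giving R = 10/3.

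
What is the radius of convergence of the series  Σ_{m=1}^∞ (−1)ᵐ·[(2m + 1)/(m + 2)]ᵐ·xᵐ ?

By the Cauchy root test, |a_m|^(1/m) = (2m + 1)/(m + 2) → 2.
The series converges when 2 · |x| < 1, giving R = 1/2.

R = 1/2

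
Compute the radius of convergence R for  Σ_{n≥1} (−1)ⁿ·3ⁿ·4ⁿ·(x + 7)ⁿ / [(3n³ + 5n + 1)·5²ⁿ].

By the ratio test, |a_{n+1}/a_n| = [(3n³ + 5n + 1)/(3(n+1)³ + 5(n+1) + 1)] · 3·4/25 → 12/25.
Hence the series converges for |x + 7| < 1/(12/25) = 25/12, so the radius of convergence is 25/12.

R = 25/12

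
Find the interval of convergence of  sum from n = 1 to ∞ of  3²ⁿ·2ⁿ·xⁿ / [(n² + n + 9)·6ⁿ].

Ratio test: |a_{n+1}/a_n| = [(n² + n + 9)/((n+1)² + (n+1) + 9)] · 9·2/6 → 3 as n → ∞.
Thus R = 1/(3) = 1/3.
Endpoint x = 1/3: absolute convergence follows by limit comparison with Σ 1/n².
At x = -1/3: the series is dominated by a constant times Σ 1/n², which converges (p = 2 > 1).

[-1/3, 1/3]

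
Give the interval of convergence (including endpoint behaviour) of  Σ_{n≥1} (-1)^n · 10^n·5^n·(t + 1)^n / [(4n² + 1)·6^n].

[-28/25, -22/25]

Ratio test: |a_{n+1}/a_n| = [(4n² + 1)/(4(n+1)² + 1)] · 10·5/6 → 25/3 as n → ∞.
Thus R = 1/(25/3) = 3/25.
Endpoint t = -22/25: absolute convergence follows by limit comparison with Σ 1/n².
At t = -28/25: absolute convergence follows by limit comparison with Σ 1/n².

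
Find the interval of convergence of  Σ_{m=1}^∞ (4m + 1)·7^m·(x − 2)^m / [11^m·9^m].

(-85/7, 113/7)

By the ratio test, |a_{m+1}/a_m| = [(4(m+1) + 1)/(4m + 1)] · 7/(11·9) → 7/99.
The series converges when 7/99 · |x − 2| < 1, giving R = 99/7.
Endpoint x = 113/7: the terms do not tend to 0, so the series diverges.
Endpoint x = -85/7: the terms do not tend to 0, so the series diverges.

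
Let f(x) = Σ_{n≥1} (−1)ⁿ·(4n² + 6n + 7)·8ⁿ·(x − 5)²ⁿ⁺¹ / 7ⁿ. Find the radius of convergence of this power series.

R = √14/4

Apply the ratio test: |a_{n+1}| / |a_n| = [(4(n+1)² + 6(n+1) + 7)/(4n² + 6n + 7)] · 8/7, which tends to 8/7 as n → ∞.
Writing y = (x − 5)², the series in y has radius 7/8, so |x − 5| < √(7/8) and R = √14/4.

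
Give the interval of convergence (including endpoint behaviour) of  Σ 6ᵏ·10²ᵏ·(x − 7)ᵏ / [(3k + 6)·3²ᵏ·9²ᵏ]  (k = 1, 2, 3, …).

The ratio of consecutive coefficients is [(3k + 6)/(3(k+1) + 6)] · 6·100/(9·81) → 200/243.
Convergence for |x − 7| · 200/243 < 1, i.e. |x − 7| < 243/200. So R = 243/200.
At x = 1643/200: comparison with the harmonic series Σ 1/k shows the series diverges.
Check x = 1157/200: an alternating series whose terms decrease to 0 in absolute value, so it converges by the Leibniz criterion.

[1157/200, 1643/200)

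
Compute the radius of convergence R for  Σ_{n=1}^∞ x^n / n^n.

R = ∞

Root test: |a_n|^(1/n) = 1/n → 0.
Since the n-th root of |a_n| tends to 0, the series converges for all real x; R = ∞.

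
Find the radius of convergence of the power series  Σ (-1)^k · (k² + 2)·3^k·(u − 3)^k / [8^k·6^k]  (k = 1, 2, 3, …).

R = 16

Apply the ratio test: |a_{k+1}| / |a_k| = [((k+1)² + 2)/(k² + 2)] · 3/(8·6), which tends to 1/16 as k → ∞.
Convergence for |u − 3| · 1/16 < 1, i.e. |u − 3| < 16. So R = 16.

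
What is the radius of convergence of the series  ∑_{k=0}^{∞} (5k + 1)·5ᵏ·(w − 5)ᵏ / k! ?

Apply the ratio test: |a_{k+1}| / |a_k| = (5(k+1) + 1)/(5k + 1) · 5 · 1/(k+1), which tends to 0 as k → ∞.
The limit is 0, so the series converges for all w; R = ∞.

R = ∞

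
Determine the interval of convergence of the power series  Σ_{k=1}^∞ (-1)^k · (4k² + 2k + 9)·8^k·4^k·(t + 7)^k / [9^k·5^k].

The ratio of consecutive coefficients is [(4(k+1)² + 2(k+1) + 9)/(4k² + 2k + 9)] · 8·4/(9·5) → 32/45.
Thus R = 1/(32/45) = 45/32.
When t = -179/32, the terms do not tend to 0, so the series diverges.
When t = -269/32, the terms do not tend to 0, so the series diverges.

(-269/32, -179/32)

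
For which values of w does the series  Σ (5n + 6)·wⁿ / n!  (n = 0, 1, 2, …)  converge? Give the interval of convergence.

By the ratio test, |a_{n+1}/a_n| = (5(n+1) + 6)/(5n + 6) · 1/(n+1) → 0.
Since the limit is 0 < 1 for every w, the series converges on all of ℝ and R = ∞.

(−∞, ∞)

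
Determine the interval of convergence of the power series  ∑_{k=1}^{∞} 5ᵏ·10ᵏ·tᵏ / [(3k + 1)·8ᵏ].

[-4/25, 4/25)

Apply the ratio test: |a_{k+1}| / |a_k| = [(3k + 1)/(3(k+1) + 1)] · 5·10/8, which tends to 25/4 as k → ∞.
Convergence for |t| · 25/4 < 1, i.e. |t| < 4/25. So R = 4/25.
When t = 4/25, the terms are asymptotic to a nonzero constant times 1/k, so the series diverges by limit comparison with Σ 1/k.
When t = -4/25, convergence follows from the alternating series test (terms decrease monotonically to 0).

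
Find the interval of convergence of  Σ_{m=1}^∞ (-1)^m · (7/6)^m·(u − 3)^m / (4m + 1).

(15/7, 27/7]

The ratio of consecutive coefficients is [(4m + 1)/(4(m+1) + 1)] · 7/6 → 7/6.
The series converges when 7/6 · |u − 3| < 1, giving R = 6/7.
Endpoint u = 27/7: an alternating series whose terms decrease to 0 in absolute value, so it converges by the Leibniz criterion.
At u = 15/7: the terms are asymptotic to a nonzero constant times 1/m, so the series diverges by limit comparison with Σ 1/m.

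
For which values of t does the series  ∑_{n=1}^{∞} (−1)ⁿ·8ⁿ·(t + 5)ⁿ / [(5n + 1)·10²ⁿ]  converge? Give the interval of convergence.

(-35/2, 15/2]

Ratio test: |a_{n+1}/a_n| = [(5n + 1)/(5(n+1) + 1)] · 8/100 → 2/25 as n → ∞.
Thus R = 1/(2/25) = 25/2.
When t = 15/2, convergence follows from the alternating series test (terms decrease monotonically to 0).
When t = -35/2, the terms are asymptotic to a nonzero constant times 1/n, so the series diverges by limit comparison with Σ 1/n.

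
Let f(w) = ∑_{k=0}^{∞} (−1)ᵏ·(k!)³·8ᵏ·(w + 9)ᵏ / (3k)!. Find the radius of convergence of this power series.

The ratio of consecutive coefficients is (k+1)³/[(3k+1)·(3k+2)·(3k+3)] · 8 → 8/27.
Convergence for |w + 9| · 8/27 < 1, i.e. |w + 9| < 27/8. So R = 27/8.

R = 27/8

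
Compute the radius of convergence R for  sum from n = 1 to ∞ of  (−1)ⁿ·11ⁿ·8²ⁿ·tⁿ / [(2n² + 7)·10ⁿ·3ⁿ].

R = 15/352

Ratio test: |a_{n+1}/a_n| = [(2n² + 7)/(2(n+1)² + 7)] · 11·64/(10·3) → 352/15 as n → ∞.
Convergence for |t| · 352/15 < 1, i.e. |t| < 15/352. So R = 15/352.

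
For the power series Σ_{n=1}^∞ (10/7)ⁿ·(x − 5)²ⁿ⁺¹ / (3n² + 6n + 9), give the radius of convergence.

R = √70/10

Apply the ratio test: |a_{n+1}| / |a_n| = [(3n² + 6n + 9)/(3(n+1)² + 6(n+1) + 9)] · 10/7, which tends to 10/7 as n → ∞.
Writing y = (x − 5)², the series in y has radius 7/10, so |x − 5| < √(7/10) and R = √70/10.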